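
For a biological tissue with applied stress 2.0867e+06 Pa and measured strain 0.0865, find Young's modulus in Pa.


E = stress / strain
E = 2.0867e+06 / 0.0865
E = 2.4124e+07


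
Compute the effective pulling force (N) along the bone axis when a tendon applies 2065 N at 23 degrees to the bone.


F_eff = F_tendon * cos(theta)
theta = 23 deg = 0.4014 rad
cos(theta) = 0.9205
F_eff = 2065 * 0.9205
F_eff = 1900.8425


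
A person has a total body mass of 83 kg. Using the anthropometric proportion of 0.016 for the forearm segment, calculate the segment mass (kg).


m_segment = body_mass * fraction
m_segment = 83 * 0.016
m_segment = 1.3280


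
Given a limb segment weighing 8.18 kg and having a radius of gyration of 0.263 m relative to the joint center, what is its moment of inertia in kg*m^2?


I = m * k^2
I = 8.18 * 0.263^2
k^2 = 0.0692
I = 0.5658


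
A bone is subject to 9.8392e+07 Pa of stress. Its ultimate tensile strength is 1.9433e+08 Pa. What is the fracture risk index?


FRI = applied / ultimate
FRI = 9.8392e+07 / 1.9433e+08
FRI = 0.5063


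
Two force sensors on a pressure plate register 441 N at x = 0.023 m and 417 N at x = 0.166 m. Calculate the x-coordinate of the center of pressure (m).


COP_x = (F1*x1 + F2*x2) / (F1 + F2)
COP_x = (441*0.023 + 417*0.166) / (441 + 417)
Numerator = 79.3650
Denominator = 858
COP_x = 0.0925


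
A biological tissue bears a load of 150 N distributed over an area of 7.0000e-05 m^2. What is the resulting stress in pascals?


stress = F / A
stress = 150 / 7.0000e-05
stress = 2.1429e+06


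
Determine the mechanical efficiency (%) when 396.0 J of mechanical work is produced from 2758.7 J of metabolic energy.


eta = (W_mech / E_meta) * 100
eta = (396.0 / 2758.7) * 100
ratio = 0.1435
eta = 14.3546


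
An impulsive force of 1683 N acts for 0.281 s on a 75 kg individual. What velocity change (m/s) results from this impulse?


J = F * dt = 1683 * 0.281 = 472.9230 N*s
delta_v = J / m
delta_v = 472.9230 / 75
delta_v = 6.3056


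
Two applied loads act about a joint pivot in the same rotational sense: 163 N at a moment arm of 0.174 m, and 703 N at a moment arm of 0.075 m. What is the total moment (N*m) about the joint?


M = F1 * d1 + F2 * d2
M = 163 * 0.174 + 703 * 0.075
M = 28.3620 + 52.7250
M = 81.0870


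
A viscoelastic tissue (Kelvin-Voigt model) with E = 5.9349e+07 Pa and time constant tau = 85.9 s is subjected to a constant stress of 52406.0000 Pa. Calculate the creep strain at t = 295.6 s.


epsilon(t) = (sigma/E) * (1 - exp(-t/tau))
sigma/E = 52406.0000 / 5.9349e+07 = 8.8301e-04
exp(-t/tau) = exp(-295.6 / 85.9) = 0.0320
epsilon = 8.8301e-04 * (1 - 0.0320)
epsilon = 8.5473e-04


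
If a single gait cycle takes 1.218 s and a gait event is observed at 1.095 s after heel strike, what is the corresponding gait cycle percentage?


pct = (event_time / cycle_time) * 100
pct = (1.095 / 1.218) * 100
ratio = 0.8990
pct = 89.9015


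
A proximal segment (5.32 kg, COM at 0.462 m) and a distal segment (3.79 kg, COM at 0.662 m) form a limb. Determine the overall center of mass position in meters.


COM = (m1*x1 + m2*x2) / (m1 + m2)
COM = (5.32*0.462 + 3.79*0.662) / (5.32 + 3.79)
Numerator = 4.9668
Denominator = 9.1100
COM = 0.5452


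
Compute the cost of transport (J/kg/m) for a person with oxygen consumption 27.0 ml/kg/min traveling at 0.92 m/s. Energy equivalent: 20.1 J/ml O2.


Power per kg = VO2 * 20.1 / 60
Power per kg = 27.0 * 20.1 / 60 = 9.0450 W/kg
Cost = power_per_kg / speed
Cost = 9.0450 / 0.92
Cost = 9.8315


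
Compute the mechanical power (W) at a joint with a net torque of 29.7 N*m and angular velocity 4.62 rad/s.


P = M * omega
P = 29.7 * 4.62
P = 137.2140


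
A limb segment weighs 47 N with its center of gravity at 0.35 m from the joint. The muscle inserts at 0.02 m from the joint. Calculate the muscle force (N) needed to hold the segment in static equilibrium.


F_muscle = W * d_load / d_muscle
F_muscle = 47 * 0.35 / 0.02
Numerator = 16.4500
F_muscle = 822.5000


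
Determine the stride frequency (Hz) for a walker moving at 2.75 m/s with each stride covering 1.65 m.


f = v / stride_length
f = 2.75 / 1.65
f = 1.6667


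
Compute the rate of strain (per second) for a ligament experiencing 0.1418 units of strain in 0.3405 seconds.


strain_rate = delta_strain / delta_t
strain_rate = 0.1418 / 0.3405
strain_rate = 0.4164


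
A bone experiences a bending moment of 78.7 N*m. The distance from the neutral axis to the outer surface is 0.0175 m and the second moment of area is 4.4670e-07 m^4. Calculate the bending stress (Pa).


sigma = M * c / I
sigma = 78.7 * 0.0175 / 4.4670e-07
M * c = 1.3773
sigma = 3.0832e+06


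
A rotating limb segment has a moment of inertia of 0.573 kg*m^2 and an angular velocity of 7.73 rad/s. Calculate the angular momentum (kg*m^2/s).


L = I * omega
L = 0.573 * 7.73
L = 4.4293


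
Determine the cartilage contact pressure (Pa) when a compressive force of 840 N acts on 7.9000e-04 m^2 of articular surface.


P = F / A
P = 840 / 7.9000e-04
P = 1.0633e+06


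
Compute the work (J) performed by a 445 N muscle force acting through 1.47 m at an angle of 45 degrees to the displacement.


W = F * d * cos(theta)
theta = 45 deg = 0.7854 rad
cos(theta) = 0.7071
W = 445 * 1.47 * 0.7071
W = 462.5539


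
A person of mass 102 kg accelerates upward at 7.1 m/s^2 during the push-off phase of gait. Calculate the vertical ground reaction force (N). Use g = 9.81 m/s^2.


GRF = m * (g + a)
GRF = 102 * (9.81 + 7.1)
GRF = 102 * 16.9100
GRF = 1724.8200


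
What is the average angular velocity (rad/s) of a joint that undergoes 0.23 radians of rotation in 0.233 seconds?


omega = delta_theta / delta_t
omega = 0.23 / 0.233
omega = 0.9871


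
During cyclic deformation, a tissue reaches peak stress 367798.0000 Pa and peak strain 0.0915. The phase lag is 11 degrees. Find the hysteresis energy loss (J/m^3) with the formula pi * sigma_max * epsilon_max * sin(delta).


E_loss = pi * sigma_max * epsilon_max * sin(delta)
delta = 11 deg = 0.1920 rad
sin(delta) = 0.1908
E_loss = pi * 367798.0000 * 0.0915 * 0.1908
E_loss = 20173.4035


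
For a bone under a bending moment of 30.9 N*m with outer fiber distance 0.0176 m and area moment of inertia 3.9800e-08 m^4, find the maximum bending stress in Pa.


sigma = M * c / I
sigma = 30.9 * 0.0176 / 3.9800e-08
M * c = 0.5438
sigma = 1.3664e+07


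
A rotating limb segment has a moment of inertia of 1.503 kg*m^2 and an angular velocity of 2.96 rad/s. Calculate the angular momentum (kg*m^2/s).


L = I * omega
L = 1.503 * 2.96
L = 4.4489


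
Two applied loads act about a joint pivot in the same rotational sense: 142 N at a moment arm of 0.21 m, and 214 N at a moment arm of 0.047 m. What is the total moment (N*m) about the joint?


M = F1 * d1 + F2 * d2
M = 142 * 0.21 + 214 * 0.047
M = 29.8200 + 10.0580
M = 39.8780


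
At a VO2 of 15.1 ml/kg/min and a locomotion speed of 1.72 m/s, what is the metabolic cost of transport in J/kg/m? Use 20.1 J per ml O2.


Power per kg = VO2 * 20.1 / 60
Power per kg = 15.1 * 20.1 / 60 = 5.0585 W/kg
Cost = power_per_kg / speed
Cost = 5.0585 / 1.72
Cost = 2.9410


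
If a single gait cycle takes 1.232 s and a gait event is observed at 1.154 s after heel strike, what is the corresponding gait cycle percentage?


pct = (event_time / cycle_time) * 100
pct = (1.154 / 1.232) * 100
ratio = 0.9367
pct = 93.6688


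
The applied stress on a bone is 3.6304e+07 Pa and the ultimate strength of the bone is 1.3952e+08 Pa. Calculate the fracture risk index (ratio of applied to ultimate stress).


FRI = applied / ultimate
FRI = 3.6304e+07 / 1.3952e+08
FRI = 0.2602


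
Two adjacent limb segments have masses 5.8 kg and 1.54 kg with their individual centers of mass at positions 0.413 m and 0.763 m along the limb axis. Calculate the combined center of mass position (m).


COM = (m1*x1 + m2*x2) / (m1 + m2)
COM = (5.8*0.413 + 1.54*0.763) / (5.8 + 1.54)
Numerator = 3.5704
Denominator = 7.3400
COM = 0.4864


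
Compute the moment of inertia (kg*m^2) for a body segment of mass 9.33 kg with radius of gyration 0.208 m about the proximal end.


I = m * k^2
I = 9.33 * 0.208^2
k^2 = 0.0433
I = 0.4037


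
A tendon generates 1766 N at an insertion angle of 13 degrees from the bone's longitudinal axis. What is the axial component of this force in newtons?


F_eff = F_tendon * cos(theta)
theta = 13 deg = 0.2269 rad
cos(theta) = 0.9744
F_eff = 1766 * 0.9744
F_eff = 1720.7375


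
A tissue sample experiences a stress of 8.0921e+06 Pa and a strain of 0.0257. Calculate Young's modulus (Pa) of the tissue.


E = stress / strain
E = 8.0921e+06 / 0.0257
E = 3.1487e+08


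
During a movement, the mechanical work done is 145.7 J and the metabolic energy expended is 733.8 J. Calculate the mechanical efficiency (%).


eta = (W_mech / E_meta) * 100
eta = (145.7 / 733.8) * 100
ratio = 0.1986
eta = 19.8555


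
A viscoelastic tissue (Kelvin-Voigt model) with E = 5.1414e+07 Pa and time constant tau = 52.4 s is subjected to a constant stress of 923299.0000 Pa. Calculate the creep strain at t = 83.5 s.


epsilon(t) = (sigma/E) * (1 - exp(-t/tau))
sigma/E = 923299.0000 / 5.1414e+07 = 0.0180
exp(-t/tau) = exp(-83.5 / 52.4) = 0.2032
epsilon = 0.0180 * (1 - 0.2032)
epsilon = 0.0143


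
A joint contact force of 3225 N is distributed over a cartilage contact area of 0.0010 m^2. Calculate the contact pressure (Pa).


P = F / A
P = 3225 / 0.0010
P = 3.2250e+06


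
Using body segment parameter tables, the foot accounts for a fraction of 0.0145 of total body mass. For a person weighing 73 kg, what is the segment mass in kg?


m_segment = body_mass * fraction
m_segment = 73 * 0.0145
m_segment = 1.0585


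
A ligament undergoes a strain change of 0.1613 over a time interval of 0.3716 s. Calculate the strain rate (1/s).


strain_rate = delta_strain / delta_t
strain_rate = 0.1613 / 0.3716
strain_rate = 0.4341


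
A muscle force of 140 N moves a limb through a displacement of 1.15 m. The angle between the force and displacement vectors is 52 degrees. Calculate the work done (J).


W = F * d * cos(theta)
theta = 52 deg = 0.9076 rad
cos(theta) = 0.6157
W = 140 * 1.15 * 0.6157
W = 99.1215


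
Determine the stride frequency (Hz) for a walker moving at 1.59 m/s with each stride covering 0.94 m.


f = v / stride_length
f = 1.59 / 0.94
f = 1.6915


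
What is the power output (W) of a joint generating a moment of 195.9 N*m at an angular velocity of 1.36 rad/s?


P = M * omega
P = 195.9 * 1.36
P = 266.4240


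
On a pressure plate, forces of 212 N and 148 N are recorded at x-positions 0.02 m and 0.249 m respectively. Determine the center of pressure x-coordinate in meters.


COP_x = (F1*x1 + F2*x2) / (F1 + F2)
COP_x = (212*0.02 + 148*0.249) / (212 + 148)
Numerator = 41.0920
Denominator = 360
COP_x = 0.1141


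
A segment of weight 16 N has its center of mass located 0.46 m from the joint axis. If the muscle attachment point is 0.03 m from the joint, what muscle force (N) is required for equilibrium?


F_muscle = W * d_load / d_muscle
F_muscle = 16 * 0.46 / 0.03
Numerator = 7.3600
F_muscle = 245.3333


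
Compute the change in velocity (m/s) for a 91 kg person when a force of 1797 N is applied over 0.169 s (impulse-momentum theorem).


J = F * dt = 1797 * 0.169 = 303.6930 N*s
delta_v = J / m
delta_v = 303.6930 / 91
delta_v = 3.3373


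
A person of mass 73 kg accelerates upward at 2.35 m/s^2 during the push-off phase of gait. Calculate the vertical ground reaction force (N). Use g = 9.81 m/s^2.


GRF = m * (g + a)
GRF = 73 * (9.81 + 2.35)
GRF = 73 * 12.1600
GRF = 887.6800


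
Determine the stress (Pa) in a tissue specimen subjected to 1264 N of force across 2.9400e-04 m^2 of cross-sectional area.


stress = F / A
stress = 1264 / 2.9400e-04
stress = 4.2993e+06


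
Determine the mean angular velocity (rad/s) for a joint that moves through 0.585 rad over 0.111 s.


omega = delta_theta / delta_t
omega = 0.585 / 0.111
omega = 5.2703


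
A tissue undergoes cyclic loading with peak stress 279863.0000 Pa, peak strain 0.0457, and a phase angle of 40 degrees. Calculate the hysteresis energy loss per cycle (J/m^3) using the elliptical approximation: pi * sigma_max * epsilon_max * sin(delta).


E_loss = pi * sigma_max * epsilon_max * sin(delta)
delta = 40 deg = 0.6981 rad
sin(delta) = 0.6428
E_loss = pi * 279863.0000 * 0.0457 * 0.6428
E_loss = 25827.3028


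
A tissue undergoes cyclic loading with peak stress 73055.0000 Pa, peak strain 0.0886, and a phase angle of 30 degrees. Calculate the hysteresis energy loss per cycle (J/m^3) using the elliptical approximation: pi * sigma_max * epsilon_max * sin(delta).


E_loss = pi * sigma_max * epsilon_max * sin(delta)
delta = 30 deg = 0.5236 rad
sin(delta) = 0.5000
E_loss = pi * 73055.0000 * 0.0886 * 0.5000
E_loss = 10167.2510


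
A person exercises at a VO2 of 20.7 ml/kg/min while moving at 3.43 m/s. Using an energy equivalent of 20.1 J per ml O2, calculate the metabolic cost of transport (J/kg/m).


Power per kg = VO2 * 20.1 / 60
Power per kg = 20.7 * 20.1 / 60 = 6.9345 W/kg
Cost = power_per_kg / speed
Cost = 6.9345 / 3.43
Cost = 2.0217


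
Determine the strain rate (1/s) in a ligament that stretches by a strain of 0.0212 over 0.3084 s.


strain_rate = delta_strain / delta_t
strain_rate = 0.0212 / 0.3084
strain_rate = 0.0687


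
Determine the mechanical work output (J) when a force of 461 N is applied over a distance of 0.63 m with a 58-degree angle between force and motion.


W = F * d * cos(theta)
theta = 58 deg = 1.0123 rad
cos(theta) = 0.5299
W = 461 * 0.63 * 0.5299
W = 153.9045


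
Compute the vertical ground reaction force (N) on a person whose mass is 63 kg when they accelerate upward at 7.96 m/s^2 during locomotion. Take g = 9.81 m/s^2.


GRF = m * (g + a)
GRF = 63 * (9.81 + 7.96)
GRF = 63 * 17.7700
GRF = 1119.5100


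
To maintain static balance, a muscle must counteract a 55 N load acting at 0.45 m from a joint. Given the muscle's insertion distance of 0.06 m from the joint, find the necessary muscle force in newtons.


F_muscle = W * d_load / d_muscle
F_muscle = 55 * 0.45 / 0.06
Numerator = 24.7500
F_muscle = 412.5000


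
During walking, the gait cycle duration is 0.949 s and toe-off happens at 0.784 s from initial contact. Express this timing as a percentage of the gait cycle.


pct = (event_time / cycle_time) * 100
pct = (0.784 / 0.949) * 100
ratio = 0.8261
pct = 82.6133


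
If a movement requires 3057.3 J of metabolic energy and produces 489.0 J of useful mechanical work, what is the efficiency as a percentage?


eta = (W_mech / E_meta) * 100
eta = (489.0 / 3057.3) * 100
ratio = 0.1599
eta = 15.9945


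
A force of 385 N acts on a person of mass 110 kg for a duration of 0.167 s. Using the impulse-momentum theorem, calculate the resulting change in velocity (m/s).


J = F * dt = 385 * 0.167 = 64.2950 N*s
delta_v = J / m
delta_v = 64.2950 / 110
delta_v = 0.5845


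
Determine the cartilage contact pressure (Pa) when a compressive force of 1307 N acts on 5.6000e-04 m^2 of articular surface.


P = F / A
P = 1307 / 5.6000e-04
P = 2.3339e+06


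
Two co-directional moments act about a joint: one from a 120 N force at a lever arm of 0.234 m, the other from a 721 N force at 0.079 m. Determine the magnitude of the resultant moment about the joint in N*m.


M = F1 * d1 + F2 * d2
M = 120 * 0.234 + 721 * 0.079
M = 28.0800 + 56.9590
M = 85.0390


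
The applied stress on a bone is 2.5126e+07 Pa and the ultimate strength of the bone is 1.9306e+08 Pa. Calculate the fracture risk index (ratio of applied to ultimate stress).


FRI = applied / ultimate
FRI = 2.5126e+07 / 1.9306e+08
FRI = 0.1301


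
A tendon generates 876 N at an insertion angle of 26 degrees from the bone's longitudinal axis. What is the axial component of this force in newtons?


F_eff = F_tendon * cos(theta)
theta = 26 deg = 0.4538 rad
cos(theta) = 0.8988
F_eff = 876 * 0.8988
F_eff = 787.3436


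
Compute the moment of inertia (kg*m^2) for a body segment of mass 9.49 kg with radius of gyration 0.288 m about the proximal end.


I = m * k^2
I = 9.49 * 0.288^2
k^2 = 0.0829
I = 0.7871


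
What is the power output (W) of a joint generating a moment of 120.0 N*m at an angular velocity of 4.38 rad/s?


P = M * omega
P = 120.0 * 4.38
P = 525.6000


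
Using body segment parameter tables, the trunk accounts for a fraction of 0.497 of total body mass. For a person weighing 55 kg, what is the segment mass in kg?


m_segment = body_mass * fraction
m_segment = 55 * 0.497
m_segment = 27.3350


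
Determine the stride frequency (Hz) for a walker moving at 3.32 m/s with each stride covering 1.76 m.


f = v / stride_length
f = 3.32 / 1.76
f = 1.8864


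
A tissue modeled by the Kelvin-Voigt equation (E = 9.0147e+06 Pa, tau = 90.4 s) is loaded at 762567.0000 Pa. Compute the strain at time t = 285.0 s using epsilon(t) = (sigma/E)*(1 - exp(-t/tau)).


epsilon(t) = (sigma/E) * (1 - exp(-t/tau))
sigma/E = 762567.0000 / 9.0147e+06 = 0.0846
exp(-t/tau) = exp(-285.0 / 90.4) = 0.0427
epsilon = 0.0846 * (1 - 0.0427)
epsilon = 0.0810


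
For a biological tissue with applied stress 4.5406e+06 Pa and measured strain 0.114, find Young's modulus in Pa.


E = stress / strain
E = 4.5406e+06 / 0.114
E = 3.9830e+07


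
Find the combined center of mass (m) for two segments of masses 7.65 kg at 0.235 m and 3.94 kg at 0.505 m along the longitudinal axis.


COM = (m1*x1 + m2*x2) / (m1 + m2)
COM = (7.65*0.235 + 3.94*0.505) / (7.65 + 3.94)
Numerator = 3.7874
Denominator = 11.5900
COM = 0.3268


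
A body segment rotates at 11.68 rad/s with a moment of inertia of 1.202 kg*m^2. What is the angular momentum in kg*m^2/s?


L = I * omega
L = 1.202 * 11.68
L = 14.0394


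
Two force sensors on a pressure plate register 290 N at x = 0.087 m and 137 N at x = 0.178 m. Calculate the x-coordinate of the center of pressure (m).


COP_x = (F1*x1 + F2*x2) / (F1 + F2)
COP_x = (290*0.087 + 137*0.178) / (290 + 137)
Numerator = 49.6160
Denominator = 427
COP_x = 0.1162


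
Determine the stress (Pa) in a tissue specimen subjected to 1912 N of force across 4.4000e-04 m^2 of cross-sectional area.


stress = F / A
stress = 1912 / 4.4000e-04
stress = 4.3455e+06


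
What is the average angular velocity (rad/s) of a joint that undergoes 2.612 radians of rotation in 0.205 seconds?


omega = delta_theta / delta_t
omega = 2.612 / 0.205
omega = 12.7415


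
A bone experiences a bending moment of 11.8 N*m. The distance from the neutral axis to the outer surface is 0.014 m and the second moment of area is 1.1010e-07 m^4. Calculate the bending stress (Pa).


sigma = M * c / I
sigma = 11.8 * 0.014 / 1.1010e-07
M * c = 0.1652
sigma = 1.5005e+06


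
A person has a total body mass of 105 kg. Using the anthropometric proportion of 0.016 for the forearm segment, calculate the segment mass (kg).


m_segment = body_mass * fraction
m_segment = 105 * 0.016
m_segment = 1.6800


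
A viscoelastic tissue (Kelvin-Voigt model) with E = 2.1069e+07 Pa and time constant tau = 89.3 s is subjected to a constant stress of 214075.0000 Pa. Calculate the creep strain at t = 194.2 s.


epsilon(t) = (sigma/E) * (1 - exp(-t/tau))
sigma/E = 214075.0000 / 2.1069e+07 = 0.0102
exp(-t/tau) = exp(-194.2 / 89.3) = 0.1136
epsilon = 0.0102 * (1 - 0.1136)
epsilon = 0.0090


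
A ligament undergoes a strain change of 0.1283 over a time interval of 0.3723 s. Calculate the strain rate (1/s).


strain_rate = delta_strain / delta_t
strain_rate = 0.1283 / 0.3723
strain_rate = 0.3446


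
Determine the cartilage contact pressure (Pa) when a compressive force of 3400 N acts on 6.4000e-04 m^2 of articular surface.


P = F / A
P = 3400 / 6.4000e-04
P = 5.3125e+06


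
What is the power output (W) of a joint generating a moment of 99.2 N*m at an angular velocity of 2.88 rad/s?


P = M * omega
P = 99.2 * 2.88
P = 285.6960


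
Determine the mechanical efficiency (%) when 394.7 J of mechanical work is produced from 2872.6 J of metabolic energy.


eta = (W_mech / E_meta) * 100
eta = (394.7 / 2872.6) * 100
ratio = 0.1374
eta = 13.7402


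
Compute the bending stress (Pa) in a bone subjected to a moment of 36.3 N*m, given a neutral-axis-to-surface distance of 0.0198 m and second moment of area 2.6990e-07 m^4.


sigma = M * c / I
sigma = 36.3 * 0.0198 / 2.6990e-07
M * c = 0.7187
sigma = 2.6630e+06


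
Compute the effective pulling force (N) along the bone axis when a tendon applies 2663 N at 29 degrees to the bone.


F_eff = F_tendon * cos(theta)
theta = 29 deg = 0.5061 rad
cos(theta) = 0.8746
F_eff = 2663 * 0.8746
F_eff = 2329.1123


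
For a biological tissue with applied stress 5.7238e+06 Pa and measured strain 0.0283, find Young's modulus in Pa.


E = stress / strain
E = 5.7238e+06 / 0.0283
E = 2.0225e+08


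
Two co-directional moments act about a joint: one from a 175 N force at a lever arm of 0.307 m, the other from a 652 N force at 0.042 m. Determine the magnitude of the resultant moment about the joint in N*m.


M = F1 * d1 + F2 * d2
M = 175 * 0.307 + 652 * 0.042
M = 53.7250 + 27.3840
M = 81.1090


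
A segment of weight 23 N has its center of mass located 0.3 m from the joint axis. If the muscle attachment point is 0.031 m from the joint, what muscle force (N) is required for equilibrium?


F_muscle = W * d_load / d_muscle
F_muscle = 23 * 0.3 / 0.031
Numerator = 6.9000
F_muscle = 222.5806


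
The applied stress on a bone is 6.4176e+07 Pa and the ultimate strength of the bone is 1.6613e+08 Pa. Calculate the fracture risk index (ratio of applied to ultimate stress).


FRI = applied / ultimate
FRI = 6.4176e+07 / 1.6613e+08
FRI = 0.3863


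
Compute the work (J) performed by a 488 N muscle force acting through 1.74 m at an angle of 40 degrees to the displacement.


W = F * d * cos(theta)
theta = 40 deg = 0.6981 rad
cos(theta) = 0.7660
W = 488 * 1.74 * 0.7660
W = 650.4637


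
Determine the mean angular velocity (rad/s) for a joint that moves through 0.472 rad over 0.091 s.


omega = delta_theta / delta_t
omega = 0.472 / 0.091
omega = 5.1868


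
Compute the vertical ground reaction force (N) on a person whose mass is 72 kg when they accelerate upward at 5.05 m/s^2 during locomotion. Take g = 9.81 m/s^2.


GRF = m * (g + a)
GRF = 72 * (9.81 + 5.05)
GRF = 72 * 14.8600
GRF = 1069.9200


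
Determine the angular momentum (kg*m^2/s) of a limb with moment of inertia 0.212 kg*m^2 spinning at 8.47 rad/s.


L = I * omega
L = 0.212 * 8.47
L = 1.7956


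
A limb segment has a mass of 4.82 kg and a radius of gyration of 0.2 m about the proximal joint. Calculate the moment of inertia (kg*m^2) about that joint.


I = m * k^2
I = 4.82 * 0.2^2
k^2 = 0.0400
I = 0.1928


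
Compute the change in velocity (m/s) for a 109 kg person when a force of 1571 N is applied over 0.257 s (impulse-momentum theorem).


J = F * dt = 1571 * 0.257 = 403.7470 N*s
delta_v = J / m
delta_v = 403.7470 / 109
delta_v = 3.7041


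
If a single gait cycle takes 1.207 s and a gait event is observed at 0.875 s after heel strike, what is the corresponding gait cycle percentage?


pct = (event_time / cycle_time) * 100
pct = (0.875 / 1.207) * 100
ratio = 0.7249
pct = 72.4938


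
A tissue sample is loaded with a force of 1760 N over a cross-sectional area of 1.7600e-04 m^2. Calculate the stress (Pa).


stress = F / A
stress = 1760 / 1.7600e-04
stress = 1.0000e+07


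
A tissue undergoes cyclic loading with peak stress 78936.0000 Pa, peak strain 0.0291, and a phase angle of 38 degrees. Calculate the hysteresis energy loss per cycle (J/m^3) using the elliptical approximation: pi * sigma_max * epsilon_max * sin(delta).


E_loss = pi * sigma_max * epsilon_max * sin(delta)
delta = 38 deg = 0.6632 rad
sin(delta) = 0.6157
E_loss = pi * 78936.0000 * 0.0291 * 0.6157
E_loss = 4442.8327


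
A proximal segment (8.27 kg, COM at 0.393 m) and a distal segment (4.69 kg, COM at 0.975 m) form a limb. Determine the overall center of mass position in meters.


COM = (m1*x1 + m2*x2) / (m1 + m2)
COM = (8.27*0.393 + 4.69*0.975) / (8.27 + 4.69)
Numerator = 7.8229
Denominator = 12.9600
COM = 0.6036


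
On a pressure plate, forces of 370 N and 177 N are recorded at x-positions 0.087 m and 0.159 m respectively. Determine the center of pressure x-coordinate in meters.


COP_x = (F1*x1 + F2*x2) / (F1 + F2)
COP_x = (370*0.087 + 177*0.159) / (370 + 177)
Numerator = 60.3330
Denominator = 547
COP_x = 0.1103


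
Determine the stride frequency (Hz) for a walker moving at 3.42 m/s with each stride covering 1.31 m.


f = v / stride_length
f = 3.42 / 1.31
f = 2.6107


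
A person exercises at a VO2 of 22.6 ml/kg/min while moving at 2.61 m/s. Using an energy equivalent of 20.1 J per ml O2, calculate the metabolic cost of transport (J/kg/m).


Power per kg = VO2 * 20.1 / 60
Power per kg = 22.6 * 20.1 / 60 = 7.5710 W/kg
Cost = power_per_kg / speed
Cost = 7.5710 / 2.61
Cost = 2.9008


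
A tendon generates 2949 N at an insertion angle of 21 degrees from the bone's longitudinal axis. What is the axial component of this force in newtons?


F_eff = F_tendon * cos(theta)
theta = 21 deg = 0.3665 rad
cos(theta) = 0.9336
F_eff = 2949 * 0.9336
F_eff = 2753.1287


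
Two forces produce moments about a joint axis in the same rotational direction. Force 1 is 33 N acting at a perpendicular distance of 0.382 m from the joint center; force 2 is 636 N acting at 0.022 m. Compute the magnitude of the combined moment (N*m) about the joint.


M = F1 * d1 + F2 * d2
M = 33 * 0.382 + 636 * 0.022
M = 12.6060 + 13.9920
M = 26.5980


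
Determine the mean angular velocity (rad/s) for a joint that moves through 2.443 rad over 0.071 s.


omega = delta_theta / delta_t
omega = 2.443 / 0.071
omega = 34.4085


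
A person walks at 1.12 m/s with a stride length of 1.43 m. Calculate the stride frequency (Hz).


f = v / stride_length
f = 1.12 / 1.43
f = 0.7832


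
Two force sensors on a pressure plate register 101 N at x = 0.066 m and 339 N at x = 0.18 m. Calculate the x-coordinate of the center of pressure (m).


COP_x = (F1*x1 + F2*x2) / (F1 + F2)
COP_x = (101*0.066 + 339*0.18) / (101 + 339)
Numerator = 67.6860
Denominator = 440
COP_x = 0.1538


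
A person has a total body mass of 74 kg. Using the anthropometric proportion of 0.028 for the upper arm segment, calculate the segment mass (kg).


m_segment = body_mass * fraction
m_segment = 74 * 0.028
m_segment = 2.0720


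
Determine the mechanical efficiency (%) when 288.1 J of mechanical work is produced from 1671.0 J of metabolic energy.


eta = (W_mech / E_meta) * 100
eta = (288.1 / 1671.0) * 100
ratio = 0.1724
eta = 17.2412


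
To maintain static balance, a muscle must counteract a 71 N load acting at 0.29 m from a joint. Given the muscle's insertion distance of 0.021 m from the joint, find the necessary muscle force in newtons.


F_muscle = W * d_load / d_muscle
F_muscle = 71 * 0.29 / 0.021
Numerator = 20.5900
F_muscle = 980.4762


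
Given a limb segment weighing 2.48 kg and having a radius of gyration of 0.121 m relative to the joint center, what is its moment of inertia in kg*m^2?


I = m * k^2
I = 2.48 * 0.121^2
k^2 = 0.0146
I = 0.0363


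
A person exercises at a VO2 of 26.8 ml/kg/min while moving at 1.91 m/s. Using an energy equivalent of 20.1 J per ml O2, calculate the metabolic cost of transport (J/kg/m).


Power per kg = VO2 * 20.1 / 60
Power per kg = 26.8 * 20.1 / 60 = 8.9780 W/kg
Cost = power_per_kg / speed
Cost = 8.9780 / 1.91
Cost = 4.7005


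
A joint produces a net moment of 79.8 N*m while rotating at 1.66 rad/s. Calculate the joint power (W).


P = M * omega
P = 79.8 * 1.66
P = 132.4680


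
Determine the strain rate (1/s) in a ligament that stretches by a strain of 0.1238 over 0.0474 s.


strain_rate = delta_strain / delta_t
strain_rate = 0.1238 / 0.0474
strain_rate = 2.6118


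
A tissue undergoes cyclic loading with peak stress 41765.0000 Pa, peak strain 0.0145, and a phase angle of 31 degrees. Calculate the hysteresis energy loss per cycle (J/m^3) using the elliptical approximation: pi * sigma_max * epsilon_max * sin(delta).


E_loss = pi * sigma_max * epsilon_max * sin(delta)
delta = 31 deg = 0.5411 rad
sin(delta) = 0.5150
E_loss = pi * 41765.0000 * 0.0145 * 0.5150
E_loss = 979.8728


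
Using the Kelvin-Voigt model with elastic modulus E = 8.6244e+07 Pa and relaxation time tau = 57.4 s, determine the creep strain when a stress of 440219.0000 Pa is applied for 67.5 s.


epsilon(t) = (sigma/E) * (1 - exp(-t/tau))
sigma/E = 440219.0000 / 8.6244e+07 = 0.0051
exp(-t/tau) = exp(-67.5 / 57.4) = 0.3085
epsilon = 0.0051 * (1 - 0.3085)
epsilon = 0.0035


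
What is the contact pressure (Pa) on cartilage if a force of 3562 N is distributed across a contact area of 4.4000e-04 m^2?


P = F / A
P = 3562 / 4.4000e-04
P = 8.0955e+06


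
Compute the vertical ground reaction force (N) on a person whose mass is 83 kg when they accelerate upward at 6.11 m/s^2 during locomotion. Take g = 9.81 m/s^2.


GRF = m * (g + a)
GRF = 83 * (9.81 + 6.11)
GRF = 83 * 15.9200
GRF = 1321.3600


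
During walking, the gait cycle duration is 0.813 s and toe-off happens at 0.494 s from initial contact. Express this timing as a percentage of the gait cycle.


pct = (event_time / cycle_time) * 100
pct = (0.494 / 0.813) * 100
ratio = 0.6076
pct = 60.7626


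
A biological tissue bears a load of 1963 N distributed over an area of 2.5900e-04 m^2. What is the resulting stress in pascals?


stress = F / A
stress = 1963 / 2.5900e-04
stress = 7.5792e+06


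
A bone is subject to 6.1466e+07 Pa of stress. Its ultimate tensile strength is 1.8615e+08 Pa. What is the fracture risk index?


FRI = applied / ultimate
FRI = 6.1466e+07 / 1.8615e+08
FRI = 0.3302


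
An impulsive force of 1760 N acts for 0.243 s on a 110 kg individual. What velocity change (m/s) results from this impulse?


J = F * dt = 1760 * 0.243 = 427.6800 N*s
delta_v = J / m
delta_v = 427.6800 / 110
delta_v = 3.8880


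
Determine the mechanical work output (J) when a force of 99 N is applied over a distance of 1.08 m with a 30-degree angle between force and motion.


W = F * d * cos(theta)
theta = 30 deg = 0.5236 rad
cos(theta) = 0.8660
W = 99 * 1.08 * 0.8660
W = 92.5954


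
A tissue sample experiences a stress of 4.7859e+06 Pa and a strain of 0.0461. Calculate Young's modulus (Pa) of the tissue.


E = stress / strain
E = 4.7859e+06 / 0.0461
E = 1.0382e+08


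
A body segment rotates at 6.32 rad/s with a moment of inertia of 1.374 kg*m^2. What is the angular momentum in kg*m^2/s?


L = I * omega
L = 1.374 * 6.32
L = 8.6837


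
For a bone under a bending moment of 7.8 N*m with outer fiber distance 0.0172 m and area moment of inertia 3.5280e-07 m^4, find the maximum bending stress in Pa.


sigma = M * c / I
sigma = 7.8 * 0.0172 / 3.5280e-07
M * c = 0.1342
sigma = 380272.1088


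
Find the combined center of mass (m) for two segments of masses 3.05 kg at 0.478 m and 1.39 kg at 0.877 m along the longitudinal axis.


COM = (m1*x1 + m2*x2) / (m1 + m2)
COM = (3.05*0.478 + 1.39*0.877) / (3.05 + 1.39)
Numerator = 2.6769
Denominator = 4.4400
COM = 0.6029


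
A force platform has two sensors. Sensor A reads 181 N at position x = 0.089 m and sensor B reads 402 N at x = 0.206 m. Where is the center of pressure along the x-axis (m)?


COP_x = (F1*x1 + F2*x2) / (F1 + F2)
COP_x = (181*0.089 + 402*0.206) / (181 + 402)
Numerator = 98.9210
Denominator = 583
COP_x = 0.1697


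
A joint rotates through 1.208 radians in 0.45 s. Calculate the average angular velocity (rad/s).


omega = delta_theta / delta_t
omega = 1.208 / 0.45
omega = 2.6844


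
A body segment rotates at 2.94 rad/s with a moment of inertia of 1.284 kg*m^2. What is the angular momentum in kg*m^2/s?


L = I * omega
L = 1.284 * 2.94
L = 3.7750


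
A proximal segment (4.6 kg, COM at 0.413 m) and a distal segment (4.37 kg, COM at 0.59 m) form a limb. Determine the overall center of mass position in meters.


COM = (m1*x1 + m2*x2) / (m1 + m2)
COM = (4.6*0.413 + 4.37*0.59) / (4.6 + 4.37)
Numerator = 4.4781
Denominator = 8.9700
COM = 0.4992


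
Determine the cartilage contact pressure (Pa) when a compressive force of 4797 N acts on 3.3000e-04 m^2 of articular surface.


P = F / A
P = 4797 / 3.3000e-04
P = 1.4536e+07


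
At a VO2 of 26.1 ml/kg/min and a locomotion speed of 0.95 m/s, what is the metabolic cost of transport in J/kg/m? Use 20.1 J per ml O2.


Power per kg = VO2 * 20.1 / 60
Power per kg = 26.1 * 20.1 / 60 = 8.7435 W/kg
Cost = power_per_kg / speed
Cost = 8.7435 / 0.95
Cost = 9.2037


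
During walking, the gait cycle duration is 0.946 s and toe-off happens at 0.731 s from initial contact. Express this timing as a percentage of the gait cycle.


pct = (event_time / cycle_time) * 100
pct = (0.731 / 0.946) * 100
ratio = 0.7727
pct = 77.2727


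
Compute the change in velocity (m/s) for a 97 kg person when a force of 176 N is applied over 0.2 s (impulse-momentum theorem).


J = F * dt = 176 * 0.2 = 35.2000 N*s
delta_v = J / m
delta_v = 35.2000 / 97
delta_v = 0.3629


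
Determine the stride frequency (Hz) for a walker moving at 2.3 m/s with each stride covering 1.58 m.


f = v / stride_length
f = 2.3 / 1.58
f = 1.4557


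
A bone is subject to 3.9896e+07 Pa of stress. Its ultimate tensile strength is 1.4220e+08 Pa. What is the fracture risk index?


FRI = applied / ultimate
FRI = 3.9896e+07 / 1.4220e+08
FRI = 0.2806


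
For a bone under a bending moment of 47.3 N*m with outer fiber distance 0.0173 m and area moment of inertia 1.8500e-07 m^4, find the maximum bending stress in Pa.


sigma = M * c / I
sigma = 47.3 * 0.0173 / 1.8500e-07
M * c = 0.8183
sigma = 4.4232e+06


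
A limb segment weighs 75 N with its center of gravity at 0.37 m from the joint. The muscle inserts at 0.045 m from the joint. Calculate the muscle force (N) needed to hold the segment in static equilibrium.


F_muscle = W * d_load / d_muscle
F_muscle = 75 * 0.37 / 0.045
Numerator = 27.7500
F_muscle = 616.6667


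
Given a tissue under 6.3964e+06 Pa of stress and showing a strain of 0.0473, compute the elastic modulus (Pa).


E = stress / strain
E = 6.3964e+06 / 0.0473
E = 1.3523e+08


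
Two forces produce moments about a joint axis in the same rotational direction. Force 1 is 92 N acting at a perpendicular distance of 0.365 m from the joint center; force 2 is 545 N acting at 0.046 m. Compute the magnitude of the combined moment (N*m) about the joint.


M = F1 * d1 + F2 * d2
M = 92 * 0.365 + 545 * 0.046
M = 33.5800 + 25.0700
M = 58.6500


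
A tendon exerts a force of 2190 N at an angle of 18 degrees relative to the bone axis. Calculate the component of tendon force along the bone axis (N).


F_eff = F_tendon * cos(theta)
theta = 18 deg = 0.3142 rad
cos(theta) = 0.9511
F_eff = 2190 * 0.9511
F_eff = 2082.8138


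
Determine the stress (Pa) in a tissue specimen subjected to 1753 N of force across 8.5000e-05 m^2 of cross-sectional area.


stress = F / A
stress = 1753 / 8.5000e-05
stress = 2.0624e+07


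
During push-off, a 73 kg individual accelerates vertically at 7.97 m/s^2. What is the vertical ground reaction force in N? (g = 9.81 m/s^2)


GRF = m * (g + a)
GRF = 73 * (9.81 + 7.97)
GRF = 73 * 17.7800
GRF = 1297.9400


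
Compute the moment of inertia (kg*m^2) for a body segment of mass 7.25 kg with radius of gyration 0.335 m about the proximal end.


I = m * k^2
I = 7.25 * 0.335^2
k^2 = 0.1122
I = 0.8136


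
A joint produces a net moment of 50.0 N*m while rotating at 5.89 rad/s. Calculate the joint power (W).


P = M * omega
P = 50.0 * 5.89
P = 294.5000


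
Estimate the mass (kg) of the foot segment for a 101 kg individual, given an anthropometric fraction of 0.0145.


m_segment = body_mass * fraction
m_segment = 101 * 0.0145
m_segment = 1.4645


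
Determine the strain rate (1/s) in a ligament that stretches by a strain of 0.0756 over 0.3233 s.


strain_rate = delta_strain / delta_t
strain_rate = 0.0756 / 0.3233
strain_rate = 0.2338


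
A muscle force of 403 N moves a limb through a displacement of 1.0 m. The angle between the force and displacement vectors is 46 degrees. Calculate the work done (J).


W = F * d * cos(theta)
theta = 46 deg = 0.8029 rad
cos(theta) = 0.6947
W = 403 * 1.0 * 0.6947
W = 279.9473


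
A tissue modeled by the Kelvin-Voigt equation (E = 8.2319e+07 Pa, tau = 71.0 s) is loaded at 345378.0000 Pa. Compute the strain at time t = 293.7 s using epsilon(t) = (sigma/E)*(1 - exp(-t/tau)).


epsilon(t) = (sigma/E) * (1 - exp(-t/tau))
sigma/E = 345378.0000 / 8.2319e+07 = 0.0042
exp(-t/tau) = exp(-293.7 / 71.0) = 0.0160
epsilon = 0.0042 * (1 - 0.0160)
epsilon = 0.0041


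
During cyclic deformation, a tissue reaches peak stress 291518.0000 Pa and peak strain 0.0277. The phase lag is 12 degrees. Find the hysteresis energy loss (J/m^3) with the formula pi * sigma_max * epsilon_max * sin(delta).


E_loss = pi * sigma_max * epsilon_max * sin(delta)
delta = 12 deg = 0.2094 rad
sin(delta) = 0.2079
E_loss = pi * 291518.0000 * 0.0277 * 0.2079
E_loss = 5274.4105


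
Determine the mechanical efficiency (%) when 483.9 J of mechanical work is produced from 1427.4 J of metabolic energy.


eta = (W_mech / E_meta) * 100
eta = (483.9 / 1427.4) * 100
ratio = 0.3390
eta = 33.9008


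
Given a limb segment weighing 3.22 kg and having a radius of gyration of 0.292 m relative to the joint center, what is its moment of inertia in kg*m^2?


I = m * k^2
I = 3.22 * 0.292^2
k^2 = 0.0853
I = 0.2746


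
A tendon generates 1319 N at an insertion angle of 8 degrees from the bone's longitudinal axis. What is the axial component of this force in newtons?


F_eff = F_tendon * cos(theta)
theta = 8 deg = 0.1396 rad
cos(theta) = 0.9903
F_eff = 1319 * 0.9903
F_eff = 1306.1636


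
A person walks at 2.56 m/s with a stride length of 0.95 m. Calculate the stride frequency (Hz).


f = v / stride_length
f = 2.56 / 0.95
f = 2.6947


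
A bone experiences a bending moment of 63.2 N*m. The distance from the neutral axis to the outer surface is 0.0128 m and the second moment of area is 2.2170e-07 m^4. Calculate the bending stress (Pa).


sigma = M * c / I
sigma = 63.2 * 0.0128 / 2.2170e-07
M * c = 0.8090
sigma = 3.6489e+06


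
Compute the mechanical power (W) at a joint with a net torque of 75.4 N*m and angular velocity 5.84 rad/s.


P = M * omega
P = 75.4 * 5.84
P = 440.3360


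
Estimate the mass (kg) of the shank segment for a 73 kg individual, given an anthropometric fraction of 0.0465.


m_segment = body_mass * fraction
m_segment = 73 * 0.0465
m_segment = 3.3945


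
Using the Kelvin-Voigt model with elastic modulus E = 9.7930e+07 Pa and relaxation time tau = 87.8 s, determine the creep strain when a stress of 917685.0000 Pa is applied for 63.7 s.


epsilon(t) = (sigma/E) * (1 - exp(-t/tau))
sigma/E = 917685.0000 / 9.7930e+07 = 0.0094
exp(-t/tau) = exp(-63.7 / 87.8) = 0.4841
epsilon = 0.0094 * (1 - 0.4841)
epsilon = 0.0048


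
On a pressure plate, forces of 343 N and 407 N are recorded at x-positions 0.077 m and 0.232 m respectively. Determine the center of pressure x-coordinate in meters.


COP_x = (F1*x1 + F2*x2) / (F1 + F2)
COP_x = (343*0.077 + 407*0.232) / (343 + 407)
Numerator = 120.8350
Denominator = 750
COP_x = 0.1611


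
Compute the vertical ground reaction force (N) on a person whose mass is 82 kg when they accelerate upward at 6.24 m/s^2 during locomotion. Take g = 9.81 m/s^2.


GRF = m * (g + a)
GRF = 82 * (9.81 + 6.24)
GRF = 82 * 16.0500
GRF = 1316.1000
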